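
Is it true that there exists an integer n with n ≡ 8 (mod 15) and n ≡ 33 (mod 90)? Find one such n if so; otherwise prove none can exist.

gcd(15, 90) = 15. If n ≡ 8 (mod 15) and n ≡ 33 (mod 90), then n ≡ 8 (mod 15) and n ≡ 33 (mod 15).
However 8 ≡ 8 and 33 ≡ 3 (mod 15), and 8 ≠ 3.
Therefore no such n exists.

There is no such integer.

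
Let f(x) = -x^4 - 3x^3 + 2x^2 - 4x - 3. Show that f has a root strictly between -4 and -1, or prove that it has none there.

Yes, f has a root in the interval.

f(-4) = -19 and f(-1) = 5, which have opposite signs.
f is continuous everywhere (it is a polynomial), in particular on [-4, -1].
By the Intermediate Value Theorem, f takes the value 0 somewhere in the open interval.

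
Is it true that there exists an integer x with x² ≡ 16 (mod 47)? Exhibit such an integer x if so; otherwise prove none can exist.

x = 43

Take x = 43. Then 43² = 1849 = 39·47 + 16, so 43² ≡ 16 (mod 47).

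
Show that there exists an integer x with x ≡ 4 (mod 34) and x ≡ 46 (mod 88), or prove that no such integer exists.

gcd(34, 88) = 2. A simultaneous solution exists iff 4 ≡ 46 (mod 2); here 4 mod 2 = 0 = 46 mod 2, so it does.
Write x = 4 + 34t. Then 34t ≡ 46 − 4 ≡ 42 (mod 88); dividing through by 2 gives 17t ≡ 21 (mod 44).
Since 17·13 = 221 = 5·44 + 1, the inverse of 17 mod 44 is 13.
Therefore t ≡ 13·21 = 273 ≡ 9 (mod 44).
Then x = 4 + 34·9 = 310.
Check: 310 mod 34 = 4, 310 mod 88 = 46. ✓

x = 310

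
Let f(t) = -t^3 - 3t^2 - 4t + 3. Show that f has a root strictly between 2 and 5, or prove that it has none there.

No such root exists.

f(2) = -25 and f(5) = -217, both negative.
f'(t) = -3t^2 - 6t - 4 has discriminant (-6)² − 4·(-3)·(-4) = -12 < 0, so f' has no real roots and is negative for every real t.
So f is strictly decreasing; between 2 and 5 its values lie between f(2) = -25 and f(5) = -217, all negative. Therefore f has no root in (2, 5).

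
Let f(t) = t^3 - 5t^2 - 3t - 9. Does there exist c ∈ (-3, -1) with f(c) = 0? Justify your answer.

f(-3) = -72 and f(-1) = -12, both negative, so a sign-change argument is unavailable; we show f keeps this sign on the whole interval.
Substitute t = -1 − u, where 0 < u < 2 on the interval. Expanding, f(-1 − u) = -u^3 - 8u^2 - 10u - 12.
All 4 nonzero coefficients of this polynomial in u are negative; hence for u > 0 the value is a sum of negative terms (the constant -12 among them).
Therefore f(t) < 0 throughout (-3, -1), and f has no zero there.

No such root exists.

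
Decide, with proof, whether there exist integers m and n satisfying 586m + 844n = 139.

No, no such integers exist.

Both 586 and 844 are divisible by gcd(586, 844) = 2, hence so is any combination 586m + 844n.
However 139 leaves remainder 1 on division by 2.
Therefore 586m + 844n = 139 has no solution in integers.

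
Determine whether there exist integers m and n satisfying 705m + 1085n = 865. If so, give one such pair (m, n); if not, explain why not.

Since gcd(705, 1085) = 5 and 865 = 5·173, Bézout's identity guarantees a solution.
Dividing through by 5 reduces the equation to 141m + 217n = 173.
Run the Euclidean algorithm on 217 and 141: 217 = 1·141 + 76, 141 = 1·76 + 65, 76 = 1·65 + 11, 65 = 5·11 + 10, 11 = 1·10 + 1, 10 = 10·1 + 0.
Unwinding: 1 = 11 − 1·10 = 11 − (65 − 5·11) = −65 + 6·11 = −65 + 6·(76 − 1·65) = 6·76 − 7·65 = 6·76 − 7·(141 − 1·76) = −7·141 + 13·76 = −7·141 + 13·(217 − 1·141) = 13·217 − 20·141, i.e. 141·(-20) + 217·13 = 1.
Scaling by 173 gives the particular solution (m, n) = (-3460, 2249).
Shifting by a multiple of (217, −141) keeps it a solution: m = -3460 + 16·217 = 12, n = 2249 − 16·141 = -7.
Check: 705·12 + 1085·(-7) = 8460 − 7595 = 865. ✓

m = 12, n = -7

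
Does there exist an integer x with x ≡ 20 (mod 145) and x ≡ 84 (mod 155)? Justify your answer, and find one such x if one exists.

No such integer exists.

Both moduli are multiples of 5 = gcd(145, 155), so any solution would satisfy x ≡ 20 and x ≡ 84 modulo 5 simultaneously.
However 20 ≡ 0 and 84 ≡ 4 (mod 5), and 0 ≠ 4.
Hence the system has no solution.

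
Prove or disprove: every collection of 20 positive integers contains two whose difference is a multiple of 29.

Consider the 20 integers 32, 33, …, 51. They lie in distinct residue classes modulo 29, since 20 ≤ 29.
Any two of them differ by at most 19 < 29 and by at least 1, so no difference is a multiple of 29.

No; for instance {32, 33, 34, 35, 36, 37, 38, 39, 40, 41, 42, 43, 44, 45, 46, 47, 48, 49, 50, 51} is a counterexample.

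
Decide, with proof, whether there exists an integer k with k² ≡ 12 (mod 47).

k = 24 works: 24² = 576, and 576 − 12 = 564 = 12·47.

k = 24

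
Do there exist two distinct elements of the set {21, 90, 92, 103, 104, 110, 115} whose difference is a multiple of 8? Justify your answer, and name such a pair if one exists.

There is no such pair.

Residues mod 8: 21↦5, 90↦2, 92↦4, 103↦7, 104↦0, 110↦6, 115↦3.
No residue repeats among the 7 elements, so no pair has difference ≡ 0 (mod 8).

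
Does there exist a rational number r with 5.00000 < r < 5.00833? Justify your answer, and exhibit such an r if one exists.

r = 606/121

Multiplying by 121: 121·5.00000 = 605.00000 and 121·5.00833 = 606.00793, so the integer 606 lies strictly between them.
So r = 606/121 works: it is a ratio of integers, and dividing 121·5.00000 < 606 < 121·5.00833 through by 121 gives 5.00000 < 606/121 < 5.00833.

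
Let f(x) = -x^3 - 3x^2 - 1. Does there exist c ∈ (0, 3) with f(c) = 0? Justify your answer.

f(0) = -1 and f(3) = -55, both negative, so a sign-change argument is unavailable; we show f keeps this sign on the whole interval.
The nonzero coefficients of f are all negative, so for x > 0 every term of f(x) is negative (the constant term -1 strictly so).
Therefore f(x) < 0 throughout (0, 3), and f has no zero there.

No.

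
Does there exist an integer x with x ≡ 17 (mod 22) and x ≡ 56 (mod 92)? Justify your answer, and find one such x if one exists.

Both moduli are multiples of 2 = gcd(22, 92), so any solution would satisfy x ≡ 17 and x ≡ 56 modulo 2 simultaneously.
However 17 ≡ 1 and 56 ≡ 0 (mod 2), and 1 ≠ 0.
Hence the system has no solution.

No, no such integer exists.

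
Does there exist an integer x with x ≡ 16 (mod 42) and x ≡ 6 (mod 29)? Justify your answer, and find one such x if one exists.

The moduli 42 and 29 are coprime, so by the Chinese Remainder Theorem a unique solution modulo 1218 exists.
Any solution of the first congruence is x = 16 + 42t; substituting into the second, 42t ≡ 6 − 16 ≡ 19 (mod 29).
42 ≡ 13 (mod 29), so this reads 13t ≡ 19 (mod 29). Invert 13 mod 29 by the Euclidean algorithm: 29 = 2·13 + 3, 13 = 4·3 + 1, 3 = 3·1 + 0; back-substituting, 1 = 13 − 4·3 = 13 − 4·(29 − 2·13) = −4·29 + 9·13. Hence 13·9 ≡ 1, so 13⁻¹ ≡ 9 (mod 29).
Multiplying by 9: t ≡ 9·19 = 171 ≡ 26 (mod 29).
With t = 26: x = 16 + 42·26 = 1108.
Indeed 1108 ≡ 16 (mod 42) and 1108 ≡ 6 (mod 29).

x = 1108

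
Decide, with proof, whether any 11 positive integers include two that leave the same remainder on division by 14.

Consider the 11 integers 64, 65, …, 74. They lie in distinct residue classes modulo 14, since 11 ≤ 14.
So no two of them leave the same remainder on division by 14; the claim fails for this set.

No, the set {64, 65, 66, 67, 68, 69, 70, 71, 72, 73, 74} is a counterexample.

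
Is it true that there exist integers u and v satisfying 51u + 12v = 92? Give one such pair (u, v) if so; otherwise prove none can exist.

Both 51 and 12 are divisible by gcd(51, 12) = 3, hence so is any combination 51u + 12v.
But 92 is not a multiple of 3 (it leaves remainder 2).
Hence no integers u, v satisfy the equation.

No, no such integers exist.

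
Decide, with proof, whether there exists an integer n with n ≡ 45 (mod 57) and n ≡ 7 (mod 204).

No such integer exists.

gcd(57, 204) = 3. If n ≡ 45 (mod 57) and n ≡ 7 (mod 204), then n ≡ 45 (mod 3) and n ≡ 7 (mod 3).
These are incompatible: 45 − 7 = 38 is not divisible by 3.
Therefore no such n exists.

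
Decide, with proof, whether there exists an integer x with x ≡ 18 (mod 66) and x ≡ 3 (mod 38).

Reduce both congruences modulo 2, which divides 66 and 38: they say x ≡ 18 (mod 2) and x ≡ 3 (mod 2).
However 18 ≡ 0 and 3 ≡ 1 (mod 2), and 0 ≠ 1.
Hence the system has no solution.

No, no such integer exists.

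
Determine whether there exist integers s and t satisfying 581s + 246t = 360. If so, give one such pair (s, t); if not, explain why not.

s = 192, t = -452

581 and 246 are coprime, so 581s + 246t ranges over all of ℤ.
Run the Euclidean algorithm on 581 and 246: 581 = 2·246 + 89, 246 = 2·89 + 68, 89 = 1·68 + 21, 68 = 3·21 + 5, 21 = 4·5 + 1, 5 = 5·1 + 0.
Back-substituting, 1 = 21 − 4·5 = 21 − 4·(68 − 3·21) = −4·68 + 13·21 = −4·68 + 13·(89 − 1·68) = 13·89 − 17·68 = 13·89 − 17·(246 − 2·89) = −17·246 + 47·89 = −17·246 + 47·(581 − 2·246) = 47·581 − 111·246; that is, 581·47 + 246·(-111) = 1.
Times 360: 581·16920 + 246·(-39960) = 360, so (16920, -39960) solves it.
Subtracting 68·246 from s and adding 68·581 to t gives the tidier solution (192, -452).
Check: 581·192 + 246·(-452) = 111552 − 111192 = 360. ✓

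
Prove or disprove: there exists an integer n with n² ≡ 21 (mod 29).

Apply Euler's criterion with the prime 29: 21 is a quadratic residue iff 21^14 ≡ 1 (mod 29), and a non-residue iff it is ≡ −1.
Repeated squaring mod 29: 21^2 = 441 ≡ 6; 21^4 ≡ 6² = 36 ≡ 7; 21^8 ≡ 7² = 49 ≡ 20.
Since 14 = 8 + 4 + 2, 21^14 ≡ 20 · 7 · 6; multiplying out mod 29: 20·7 = 140 ≡ 24, then 24·6 = 144 ≡ 28. Thus 21^14 ≡ 28 ≡ −1 (mod 29).
By Euler's criterion 21 is a quadratic non-residue mod 29: no n satisfies n² ≡ 21 (mod 29).

No such integer exists.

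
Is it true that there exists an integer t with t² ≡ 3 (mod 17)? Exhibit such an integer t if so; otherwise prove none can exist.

No, no such integer exists.

Computing t² mod 17 for t = 0, 1, …, 8 (enough, by the symmetry t ↦ 17 − t) gives 0, 1, 4, 9, 16, 8, 2, 15, 13.
The set of squares mod 17 is therefore {0, 1, 2, 4, 8, 9, 13, 15, 16}, which does not contain 3.
Hence no integer t has t² ≡ 3 (mod 17).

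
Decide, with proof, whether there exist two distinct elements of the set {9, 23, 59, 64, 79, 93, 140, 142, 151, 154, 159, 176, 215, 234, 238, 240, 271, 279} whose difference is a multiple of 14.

Both 9 and 23 leave remainder 9 on division by 14; their difference 14 = 1·14 is a multiple of 14.

9 and 23 are such a pair.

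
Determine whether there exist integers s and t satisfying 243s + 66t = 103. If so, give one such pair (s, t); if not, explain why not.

There are no such integers.

Any value of 243s + 66t is a multiple of gcd(243, 66) = 3.
However 103 leaves remainder 1 on division by 3.
Hence no integers s, t satisfy the equation.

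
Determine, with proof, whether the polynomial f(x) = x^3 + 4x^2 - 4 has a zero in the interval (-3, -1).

Yes, f has a root in the interval.

f(-3) = 5 and f(-1) = -1, which have opposite signs.
f is continuous everywhere (it is a polynomial), in particular on [-3, -1].
By the Intermediate Value Theorem f must vanish at some point of (-3, -1).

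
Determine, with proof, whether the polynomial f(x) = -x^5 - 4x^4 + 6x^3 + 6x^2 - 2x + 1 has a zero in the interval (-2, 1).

Yes, f has a root in the interval.

f(-2) = -51 and f(1) = 6, which have opposite signs.
Since f is a polynomial it is continuous on [-2, 1].
By the Intermediate Value Theorem, f takes the value 0 somewhere in the open interval.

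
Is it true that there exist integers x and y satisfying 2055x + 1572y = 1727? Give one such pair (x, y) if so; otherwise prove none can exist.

No such integers exist.

gcd(2055, 1572) = 3, so every integer of the form 2055x + 1572y is a multiple of 3.
But 1727 is not a multiple of 3 (it leaves remainder 2).
So the equation is unsolvable over ℤ.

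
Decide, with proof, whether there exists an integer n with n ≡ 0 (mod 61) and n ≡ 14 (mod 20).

The moduli 61 and 20 are coprime, so by the Chinese Remainder Theorem a unique solution modulo 1220 exists.
Any solution of the first congruence is n = 0 + 61t; substituting into the second, 61t ≡ 14 − 0 ≡ 14 (mod 20).
61 ≡ 1 (mod 20), so this reads 1t ≡ 14 (mod 20). So t ≡ 14 (mod 20).
Taking t = 14 gives n = 0 + 61·14 = 854.
Verify: 854 = 14·61 + 0 and 854 = 42·20 + 14. ✓

n = 854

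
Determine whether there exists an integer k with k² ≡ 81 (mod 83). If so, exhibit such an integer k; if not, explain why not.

k = 74 works: 74² = 5476, and 5476 − 81 = 5395 = 65·83.

k = 74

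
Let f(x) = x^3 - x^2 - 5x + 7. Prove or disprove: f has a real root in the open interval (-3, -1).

Such a root exists.

f(-3) = -14 and f(-1) = 10, which have opposite signs.
f is continuous everywhere (it is a polynomial), in particular on [-3, -1].
By the Intermediate Value Theorem f must vanish at some point of (-3, -1).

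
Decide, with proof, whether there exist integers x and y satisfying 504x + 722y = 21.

Any value of 504x + 722y is a multiple of gcd(504, 722) = 2.
But 21 is not a multiple of 2 (it leaves remainder 1).
So the equation is unsolvable over ℤ.

There are no such integers.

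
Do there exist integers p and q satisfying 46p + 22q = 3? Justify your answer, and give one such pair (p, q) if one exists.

No, no such integers exist.

gcd(46, 22) = 2, so every integer of the form 46p + 22q is a multiple of 2.
But 3 = 2·1 + 1, so 2 ∤ 3.
Therefore 46p + 22q = 3 has no solution in integers.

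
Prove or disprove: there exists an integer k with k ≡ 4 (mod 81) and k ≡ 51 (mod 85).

k = 4216

gcd(81, 85) = 1, so the Chinese Remainder Theorem guarantees exactly one residue class mod 6885 satisfying both.
Write k = 4 + 81t and require 4 + 81t ≡ 51 (mod 85), i.e. 81t ≡ 47 (mod 85).
To invert 81 modulo 85: 85 = 1·81 + 4, 81 = 20·4 + 1, 4 = 4·1 + 0, and unwinding, 1 = 81 − 20·4 = 81 − 20·(85 − 1·81) = −20·85 + 21·81. Thus 81⁻¹ ≡ 21 (mod 85).
Multiplying by 21: t ≡ 21·47 = 987 ≡ 52 (mod 85).
With t = 52: k = 4 + 81·52 = 4216.
Indeed 4216 ≡ 4 (mod 81) and 4216 ≡ 51 (mod 85).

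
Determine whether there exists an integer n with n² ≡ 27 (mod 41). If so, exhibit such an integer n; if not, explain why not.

41 is prime, so by Euler's criterion 27 is a square mod 41 iff 27^((41−1)/2) = 27^20 ≡ 1 (mod 41).
Squaring successively (mod 41): 27^2 = 729 ≡ 32; 27^4 ≡ 32² = 1024 ≡ 40; 27^8 ≡ 40² = 1600 ≡ 1; 27^16 ≡ 1² = 1 ≡ 1.
Since 20 = 16 + 4, 27^20 ≡ 1 · 40; multiplying out mod 41: 1·40 = 40 ≡ 40. Thus 27^20 ≡ 40 ≡ −1 (mod 41).
By Euler's criterion 27 is a quadratic non-residue mod 41: no n satisfies n² ≡ 27 (mod 41).

No, no such integer exists.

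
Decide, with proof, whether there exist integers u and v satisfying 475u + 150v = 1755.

There are no such integers.

Both 475 and 150 are divisible by gcd(475, 150) = 25, hence so is any combination 475u + 150v.
But 1755 is not a multiple of 25 (it leaves remainder 5).
Therefore 475u + 150v = 1755 has no solution in integers.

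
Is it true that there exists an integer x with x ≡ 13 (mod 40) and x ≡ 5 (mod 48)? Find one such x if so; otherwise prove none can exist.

Here gcd(40, 48) = 8, and both 13 and 5 leave remainder 5 mod 8, so the system is consistent.
Step through x = 13, 13 + 40, 13 + 2·40, …: the values 13, 53 reduce mod 48 to 13, 5. The value 53 hits 5.
Indeed 53 ≡ 13 (mod 40) and 53 ≡ 5 (mod 48).

x = 53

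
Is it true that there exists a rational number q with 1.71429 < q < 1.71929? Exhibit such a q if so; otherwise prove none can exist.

Look for a denominator N such that an integer falls strictly between N·1.71429 and N·1.71929. N = 32 works: 32·1.71429 = 54.85728 < 55 < 55.01728 = 32·1.71929.
Hence 55/32 is a rational number with 1.71429 < 55/32 < 1.71929.

q = 55/32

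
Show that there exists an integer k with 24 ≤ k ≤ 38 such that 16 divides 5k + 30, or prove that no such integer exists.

k = 26

k = 26 works, since 5·26 + 30 = 160 = 10·16.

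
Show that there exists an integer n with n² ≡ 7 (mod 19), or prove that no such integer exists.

n = 11

n = 11 works: 11² = 121, and 121 − 7 = 114 = 6·19.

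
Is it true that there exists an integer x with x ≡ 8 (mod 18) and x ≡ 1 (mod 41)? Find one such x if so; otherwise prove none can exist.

x = 206

gcd(18, 41) = 1, so the Chinese Remainder Theorem guarantees exactly one residue class mod 738 satisfying both.
Write x = 8 + 18t and require 8 + 18t ≡ 1 (mod 41), i.e. 18t ≡ 34 (mod 41).
Note 18·16 = 288 ≡ 1 (mod 41) (as 288 − 1 = 7·41), so 18⁻¹ ≡ 16.
Therefore t ≡ 16·34 = 544 ≡ 11 (mod 41).
With t = 11: x = 8 + 18·11 = 206.
Indeed 206 ≡ 8 (mod 18) and 206 ≡ 1 (mod 41).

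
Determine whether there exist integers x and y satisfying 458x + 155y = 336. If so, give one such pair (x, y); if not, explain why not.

Since gcd(458, 155) = 1, every integer is an integer combination of 458 and 155.
Euclidean algorithm: 458 = 2·155 + 148, 155 = 1·148 + 7, 148 = 21·7 + 1, 7 = 7·1 + 0.
Working back up the chain: 1 = 148 − 21·7 = 148 − 21·(155 − 1·148) = −21·155 + 22·148 = −21·155 + 22·(458 − 2·155) = 22·458 − 65·155. So 458·22 + 155·(-65) = 1.
Scaling by 336 gives the particular solution (x, y) = (7392, -21840).
The general solution is x = 7392 + 155k, y = -21840 − 458k; taking k = -47 gives the smaller pair x = 107, y = -314.
Indeed 458·107 + 155·(-314) = 49006 − 48670 = 336.

x = 107, y = -314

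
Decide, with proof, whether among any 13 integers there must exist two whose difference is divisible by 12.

Yes, this is always true.

There are exactly 12 possible remainders on division by 12.
Placing 13 integers into 12 classes, some class receives at least two — say a and b.
Their difference a − b is then a multiple of 12.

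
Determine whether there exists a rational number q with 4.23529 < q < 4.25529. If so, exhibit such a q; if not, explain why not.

Look for a denominator N such that an integer falls strictly between N·4.23529 and N·4.25529. N = 4 works: 4·4.23529 = 16.94116 < 17 < 17.02116 = 4·4.25529.
So q = 17/4 works: it is a ratio of integers, and dividing 4·4.23529 < 17 < 4·4.25529 through by 4 gives 4.23529 < 17/4 < 4.25529.

q = 17/4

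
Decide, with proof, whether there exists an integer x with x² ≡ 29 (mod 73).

There is no such integer.

73 is prime, so by Euler's criterion 29 is a square mod 73 iff 29^((73−1)/2) = 29^36 ≡ 1 (mod 73).
Squaring successively (mod 73): 29^2 = 841 ≡ 38; 29^4 ≡ 38² = 1444 ≡ 57; 29^8 ≡ 57² = 3249 ≡ 37; 29^16 ≡ 37² = 1369 ≡ 55; 29^32 ≡ 55² = 3025 ≡ 32.
Since 36 = 32 + 4, 29^36 ≡ 32 · 57; multiplying out mod 73: 32·57 = 1824 ≡ 72. Thus 29^36 ≡ 72 ≡ −1 (mod 73).
The value −1 means 29 is a non-residue modulo 73, so x² ≡ 29 (mod 73) is impossible.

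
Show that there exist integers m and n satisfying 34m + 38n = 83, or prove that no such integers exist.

Any value of 34m + 38n is a multiple of gcd(34, 38) = 2.
But 83 = 2·41 + 1, so 2 ∤ 83.
Therefore 34m + 38n = 83 has no solution in integers.

No such integers exist.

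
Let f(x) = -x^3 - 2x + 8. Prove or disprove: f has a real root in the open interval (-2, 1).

f(-2) = 20 and f(1) = 5, both positive.
f'(x) = -3x^2 - 2 has discriminant 0² − 4·(-3)·(-2) = -24 < 0, so f' has no real roots and is negative for every real x.
Hence f is strictly decreasing on ℝ, and in particular on [-2, 1]. A strictly monotone function with same-sign endpoint values stays positive on the whole interval, so f has no zero in (-2, 1).

f has no root in that interval.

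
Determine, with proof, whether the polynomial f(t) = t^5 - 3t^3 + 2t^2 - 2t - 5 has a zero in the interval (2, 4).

The endpoint values f(2) = 7 and f(4) = 851 are both positive. Claim: f(t) > 0 for every t in (2, 4).
Substitute t = 2 + u, where 0 < u < 2 on the interval. Expanding, f(2 + u) = u^5 + 10u^4 + 37u^3 + 64u^2 + 50u + 7.
All 6 nonzero coefficients of this polynomial in u are positive; hence for u > 0 the value is a sum of positive terms (the constant 7 among them).
So f is strictly positive on (2, 4); no root exists in the interval.

No.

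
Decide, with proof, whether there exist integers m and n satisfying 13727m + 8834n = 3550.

gcd(13727, 8834) = 7, so every integer of the form 13727m + 8834n is a multiple of 7.
But 3550 is not a multiple of 7 (it leaves remainder 1).
Therefore 13727m + 8834n = 3550 has no solution in integers.

No, no such integers exist.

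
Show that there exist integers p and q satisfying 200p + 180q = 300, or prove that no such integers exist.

Every value of 200p + 180q is a multiple of gcd(200, 180) = 20; since 20 ∣ 300, solutions exist.
Dividing through by 20 reduces the equation to 10p + 9q = 15.
Dividing repeatedly: 10 = 1·9 + 1, 9 = 9·1 + 0.
Unwinding: 1 = 10 − 1·9, i.e. 10·1 + 9·(-1) = 1.
Scaling by 15 gives the particular solution (p, q) = (15, -15).
Shifting by a multiple of (9, −10) keeps it a solution: p = 15 − 1·9 = 6, q = -15 + 1·10 = -5.
Indeed 200·6 + 180·(-5) = 1200 − 900 = 300.

p = 6, q = -5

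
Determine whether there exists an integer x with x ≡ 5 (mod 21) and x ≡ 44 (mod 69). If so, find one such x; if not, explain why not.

x = 320

gcd(21, 69) = 3. A simultaneous solution exists iff 5 ≡ 44 (mod 3); here 5 mod 3 = 2 = 44 mod 3, so it does.
Write x = 5 + 21t. Then 21t ≡ 44 − 5 ≡ 39 (mod 69); dividing through by 3 gives 7t ≡ 13 (mod 23).
Invert 7 mod 23 by the Euclidean algorithm: 23 = 3·7 + 2, 7 = 3·2 + 1, 2 = 2·1 + 0; back-substituting, 1 = 7 − 3·2 = 7 − 3·(23 − 3·7) = −3·23 + 10·7. Hence 7·10 ≡ 1, so 7⁻¹ ≡ 10 (mod 23).
Therefore t ≡ 10·13 = 130 ≡ 15 (mod 23).
Then x = 5 + 21·15 = 320.
Indeed 320 ≡ 5 (mod 21) and 320 ≡ 44 (mod 69).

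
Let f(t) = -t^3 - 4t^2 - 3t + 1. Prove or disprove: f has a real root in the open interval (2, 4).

f has no root in that interval.

f(2) = -29 and f(4) = -139, both negative, so a sign-change argument is unavailable; we show f keeps this sign on the whole interval.
Substitute t = 2 + u, where 0 < u < 2 on the interval. Expanding, f(2 + u) = -u^3 - 10u^2 - 31u - 29.
The nonzero coefficients here are all negative, so for u > 0 every term is negative (or zero), and the constant term -29 is strictly negative.
So f is strictly negative on (2, 4); no root exists in the interval.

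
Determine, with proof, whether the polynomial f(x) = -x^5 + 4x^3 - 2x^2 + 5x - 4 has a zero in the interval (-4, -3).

No such root exists.

f(-4) = 712 and f(-3) = 98, both positive, so a sign-change argument is unavailable; we show f keeps this sign on the whole interval.
Substitute x = -3 − u, where 0 < u < 1 on the interval. Expanding, f(-3 − u) = u^5 + 15u^4 + 86u^3 + 232u^2 + 280u + 98.
All 6 nonzero coefficients of this polynomial in u are positive; hence for u > 0 the value is a sum of positive terms (the constant 98 among them).
So f is strictly positive on (-4, -3); no root exists in the interval.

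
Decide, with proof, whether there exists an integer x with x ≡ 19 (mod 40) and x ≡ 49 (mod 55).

x = 379

Here gcd(40, 55) = 5, and both 19 and 49 leave remainder 4 mod 5, so the system is consistent.
Write x = 19 + 40t. Then 40t ≡ 49 − 19 ≡ 30 (mod 55); dividing through by 5 gives 8t ≡ 6 (mod 11).
Invert 8 mod 11 by the Euclidean algorithm: 11 = 1·8 + 3, 8 = 2·3 + 2, 3 = 1·2 + 1, 2 = 2·1 + 0; back-substituting, 1 = 3 − 1·2 = 3 − (8 − 2·3) = −8 + 3·3 = −8 + 3·(11 − 1·8) = 3·11 − 4·8. Hence 8·(-4) ≡ 1, so 8⁻¹ ≡ -4 ≡ 7 (mod 11).
Therefore t ≡ 7·6 = 42 ≡ 9 (mod 11).
Then x = 19 + 40·9 = 379.
Verify: 379 = 9·40 + 19 and 379 = 6·55 + 49. ✓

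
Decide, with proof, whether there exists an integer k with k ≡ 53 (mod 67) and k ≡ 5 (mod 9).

k = 455

The moduli 67 and 9 are coprime, so by the Chinese Remainder Theorem a unique solution modulo 603 exists.
Any solution of the first congruence is k = 53 + 67t; substituting into the second, 67t ≡ 5 − 53 ≡ 6 (mod 9).
67 ≡ 4 (mod 9), so this reads 4t ≡ 6 (mod 9). Since 4·7 = 28 = 3·9 + 1, the inverse of 4 mod 9 is 7.
Multiplying by 7: t ≡ 7·6 = 42 ≡ 6 (mod 9).
With t = 6: k = 53 + 67·6 = 455.
Indeed 455 ≡ 53 (mod 67) and 455 ≡ 5 (mod 9).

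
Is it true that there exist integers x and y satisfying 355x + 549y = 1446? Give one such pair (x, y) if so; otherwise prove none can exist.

355 and 549 are coprime, so 355x + 549y ranges over all of ℤ.
Dividing repeatedly: 549 = 1·355 + 194, 355 = 1·194 + 161, 194 = 1·161 + 33, 161 = 4·33 + 29, 33 = 1·29 + 4, 29 = 7·4 + 1, 4 = 4·1 + 0.
Unwinding: 1 = 29 − 7·4 = 29 − 7·(33 − 1·29) = −7·33 + 8·29 = −7·33 + 8·(161 − 4·33) = 8·161 − 39·33 = 8·161 − 39·(194 − 1·161) = −39·194 + 47·161 = −39·194 + 47·(355 − 1·194) = 47·355 − 86·194 = 47·355 − 86·(549 − 1·355) = −86·549 + 133·355, i.e. 355·133 + 549·(-86) = 1.
Scaling by 1446 gives the particular solution (x, y) = (192318, -124356).
Shifting by a multiple of (549, −355) keeps it a solution: x = 192318 − 350·549 = 168, y = -124356 + 350·355 = -106.
Check: 355·168 + 549·(-106) = 59640 − 58194 = 1446. ✓

x = 168, y = -106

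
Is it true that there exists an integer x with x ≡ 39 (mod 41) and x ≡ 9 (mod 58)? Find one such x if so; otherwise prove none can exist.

x = 531

Since 41 and 58 share no common factor, CRT says the pair of congruences has a solution (unique mod 2378).
Write x = 39 + 41t and require 39 + 41t ≡ 9 (mod 58), i.e. 41t ≡ 28 (mod 58).
Since 41·17 = 697 = 12·58 + 1, the inverse of 41 mod 58 is 17.
Therefore t ≡ 17·28 = 476 ≡ 12 (mod 58).
Taking t = 12 gives x = 39 + 41·12 = 531.
Verify: 531 = 12·41 + 39 and 531 = 9·58 + 9. ✓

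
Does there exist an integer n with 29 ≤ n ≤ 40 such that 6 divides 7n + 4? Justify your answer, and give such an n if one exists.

n = 32

At n = 32 we get 7·32 + 4 = 228, and 228 = 6·38.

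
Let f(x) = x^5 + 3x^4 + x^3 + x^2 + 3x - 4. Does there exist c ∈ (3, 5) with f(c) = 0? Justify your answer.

No.

f(3) = 527 and f(5) = 5161, both positive, so a sign-change argument is unavailable; we show f keeps this sign on the whole interval.
Shift to the endpoint 3: with x = 3 + u (0 < u < 2), one computes f(3 + u) = u^5 + 18u^4 + 127u^3 + 442u^2 + 765u + 527.
The nonzero coefficients here are all positive, so for u > 0 every term is positive (or zero), and the constant term 527 is strictly positive.
Therefore f(x) > 0 throughout (3, 5), and f has no zero there.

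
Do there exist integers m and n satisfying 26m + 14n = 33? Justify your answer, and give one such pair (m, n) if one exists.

No, no such integers exist.

Both 26 and 14 are divisible by gcd(26, 14) = 2, hence so is any combination 26m + 14n.
But 33 is not a multiple of 2 (it leaves remainder 1).
Therefore 26m + 14n = 33 has no solution in integers.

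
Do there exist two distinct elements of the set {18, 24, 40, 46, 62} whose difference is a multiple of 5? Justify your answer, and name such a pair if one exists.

No, no such pair exists.

Residues mod 5: 18↦3, 24↦4, 40↦0, 46↦1, 62↦2.
These 5 residues are pairwise different, hence no difference of two elements is divisible by 5.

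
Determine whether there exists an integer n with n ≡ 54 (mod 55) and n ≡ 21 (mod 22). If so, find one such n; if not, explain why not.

Here gcd(55, 22) = 11, and both 54 and 21 leave remainder 10 mod 11, so the system is consistent.
Step through n = 54, 54 + 55, 54 + 2·55, …: the values 54, 109 reduce mod 22 to 10, 21. The value 109 hits 21.
Check: 109 mod 55 = 54, 109 mod 22 = 21. ✓

n = 109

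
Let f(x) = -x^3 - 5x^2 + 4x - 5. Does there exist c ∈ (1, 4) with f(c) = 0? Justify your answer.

f(1) = -7 and f(4) = -133, both negative, so a sign-change argument is unavailable; we show f keeps this sign on the whole interval.
Shift to the endpoint 1: with x = 1 + u (0 < u < 3), one computes f(1 + u) = -u^3 - 8u^2 - 9u - 7.
The nonzero coefficients here are all negative, so for u > 0 every term is negative (or zero), and the constant term -7 is strictly negative.
So f is strictly negative on (1, 4); no root exists in the interval.

No.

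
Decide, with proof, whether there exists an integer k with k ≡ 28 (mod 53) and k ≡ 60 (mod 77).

k = 2678

gcd(53, 77) = 1, so the Chinese Remainder Theorem guarantees exactly one residue class mod 4081 satisfying both.
Write k = 28 + 53t and require 28 + 53t ≡ 60 (mod 77), i.e. 53t ≡ 32 (mod 77).
Invert 53 mod 77 by the Euclidean algorithm: 77 = 1·53 + 24, 53 = 2·24 + 5, 24 = 4·5 + 4, 5 = 1·4 + 1, 4 = 4·1 + 0; back-substituting, 1 = 5 − 1·4 = 5 − (24 − 4·5) = −24 + 5·5 = −24 + 5·(53 − 2·24) = 5·53 − 11·24 = 5·53 − 11·(77 − 1·53) = −11·77 + 16·53. Hence 53·16 ≡ 1, so 53⁻¹ ≡ 16 (mod 77).
Multiplying by 16: t ≡ 16·32 = 512 ≡ 50 (mod 77).
With t = 50: k = 28 + 53·50 = 2678.
Check: 2678 mod 53 = 28, 2678 mod 77 = 60. ✓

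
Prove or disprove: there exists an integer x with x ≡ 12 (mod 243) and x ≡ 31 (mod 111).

No, no such integer exists.

Both moduli are multiples of 3 = gcd(243, 111), so any solution would satisfy x ≡ 12 and x ≡ 31 modulo 3 simultaneously.
These are incompatible: 12 − 31 = -19 is not divisible by 3.
So no integer satisfies both congruences.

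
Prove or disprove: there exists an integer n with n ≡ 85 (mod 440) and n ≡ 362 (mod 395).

Reduce both congruences modulo 5, which divides 440 and 395: they say n ≡ 85 (mod 5) and n ≡ 362 (mod 5).
But 85 mod 5 = 0 while 362 mod 5 = 2, a contradiction.
Therefore no such n exists.

No such integer exists.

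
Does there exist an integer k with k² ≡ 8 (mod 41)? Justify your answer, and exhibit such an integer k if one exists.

Take k = 7. Then 7² = 49 = 1·41 + 8, so 7² ≡ 8 (mod 41).

k = 7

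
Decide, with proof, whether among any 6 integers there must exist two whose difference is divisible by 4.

Partition the integers by their residue mod 4; there are 4 classes.
Since 6 > 4, two of the 6 integers must share a residue class by the pigeonhole principle; call them a and b.
Equal remainders mean a − b ≡ 0 (mod 4), so 4 divides their difference.

True.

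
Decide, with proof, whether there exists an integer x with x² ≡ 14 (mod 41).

There is no such integer.

Apply Euler's criterion with the prime 41: 14 is a quadratic residue iff 14^20 ≡ 1 (mod 41), and a non-residue iff it is ≡ −1.
Squaring successively (mod 41): 14^2 = 196 ≡ 32; 14^4 ≡ 32² = 1024 ≡ 40; 14^8 ≡ 40² = 1600 ≡ 1; 14^16 ≡ 1² = 1 ≡ 1.
Since 20 = 16 + 4, 14^20 ≡ 1 · 40; multiplying out mod 41: 1·40 = 40 ≡ 40. Thus 14^20 ≡ 40 ≡ −1 (mod 41).
The value −1 means 14 is a non-residue modulo 41, so x² ≡ 14 (mod 41) is impossible.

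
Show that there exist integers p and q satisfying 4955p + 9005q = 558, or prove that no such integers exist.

Any value of 4955p + 9005q is a multiple of gcd(4955, 9005) = 5.
But 558 is not a multiple of 5 (it leaves remainder 3).
Therefore 4955p + 9005q = 558 has no solution in integers.

No, no such integers exist.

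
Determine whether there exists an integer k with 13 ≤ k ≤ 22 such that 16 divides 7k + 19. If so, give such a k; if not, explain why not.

No, no such integer k in that range exists.

The values of 7k + 19 for k = 13, 14, …, 22 are 110, 117, 124, 131, 138, 145, 152, 159, 166, 173; reduced mod 16 these are 14, 5, 12, 3, 10, 1, 8, 15, 6, 13.
None is 0, so 16 never divides 7k + 19 on this range.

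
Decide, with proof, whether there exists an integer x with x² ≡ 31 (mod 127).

x = 83

x = 83 works: 83² = 6889, and 6889 − 31 = 6858 = 54·127.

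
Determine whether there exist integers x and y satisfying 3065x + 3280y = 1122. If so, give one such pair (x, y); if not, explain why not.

No, no such integers exist.

Both 3065 and 3280 are divisible by gcd(3065, 3280) = 5, hence so is any combination 3065x + 3280y.
But 1122 is not a multiple of 5 (it leaves remainder 2).
So the equation is unsolvable over ℤ.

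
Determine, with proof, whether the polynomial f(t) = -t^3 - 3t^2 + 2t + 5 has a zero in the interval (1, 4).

f(1) = 3 and f(4) = -99, which have opposite signs.
f is continuous everywhere (it is a polynomial), in particular on [1, 4].
By the Intermediate Value Theorem, f takes the value 0 somewhere in the open interval.

Yes, f has a root in the interval.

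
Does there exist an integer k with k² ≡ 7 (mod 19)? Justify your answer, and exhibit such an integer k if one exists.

k = 11

Take k = 11. Then 11² = 121 = 6·19 + 7, so 11² ≡ 7 (mod 19).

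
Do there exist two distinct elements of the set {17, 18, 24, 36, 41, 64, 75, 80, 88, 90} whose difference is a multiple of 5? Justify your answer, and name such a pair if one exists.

The pair (18, 88) works.

Reduce each element mod 5: 17↦2, 18↦3, 24↦4, 36↦1, 41↦1, 64↦4, 75↦0, 80↦0, 88↦3, 90↦0. The residue 3 repeats (at 18 and 88), and 88 − 18 = 70 = 14·5.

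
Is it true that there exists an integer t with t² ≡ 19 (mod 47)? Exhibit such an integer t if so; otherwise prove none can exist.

47 is prime, so by Euler's criterion 19 is a square mod 47 iff 19^((47−1)/2) = 19^23 ≡ 1 (mod 47).
Squaring successively (mod 47): 19^2 = 361 ≡ 32; 19^4 ≡ 32² = 1024 ≡ 37; 19^8 ≡ 37² = 1369 ≡ 6; 19^16 ≡ 6² = 36 ≡ 36.
Since 23 = 16 + 4 + 2 + 1, 19^23 ≡ 36 · 37 · 32 · 19; multiplying out mod 47: 36·37 = 1332 ≡ 16, then 16·32 = 512 ≡ 42, then 42·19 = 798 ≡ 46. Thus 19^23 ≡ 46 ≡ −1 (mod 47).
The value −1 means 19 is a non-residue modulo 47, so t² ≡ 19 (mod 47) is impossible.

No such integer exists.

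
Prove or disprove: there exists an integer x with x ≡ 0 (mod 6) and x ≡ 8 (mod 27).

No, no such integer exists.

gcd(6, 27) = 3. If x ≡ 0 (mod 6) and x ≡ 8 (mod 27), then x ≡ 0 (mod 3) and x ≡ 8 (mod 3).
These are incompatible: 0 − 8 = -8 is not divisible by 3.
Therefore no such x exists.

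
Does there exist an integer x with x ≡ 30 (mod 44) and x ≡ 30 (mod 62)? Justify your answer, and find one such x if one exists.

The moduli are not coprime: gcd(44, 62) = 2. Compatibility requires 2 ∣ (30 − 30) = 0, which holds, so solutions exist.
The smallest candidate x = 30 works directly: 30 ≡ 30 (mod 62).
Indeed 30 ≡ 30 (mod 44) and 30 ≡ 30 (mod 62).

x = 30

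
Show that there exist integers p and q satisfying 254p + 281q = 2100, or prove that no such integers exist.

254 and 281 are coprime, so 254p + 281q ranges over all of ℤ.
Dividing repeatedly: 281 = 1·254 + 27, 254 = 9·27 + 11, 27 = 2·11 + 5, 11 = 2·5 + 1, 5 = 5·1 + 0.
Unwinding: 1 = 11 − 2·5 = 11 − 2·(27 − 2·11) = −2·27 + 5·11 = −2·27 + 5·(254 − 9·27) = 5·254 − 47·27 = 5·254 − 47·(281 − 1·254) = −47·281 + 52·254, i.e. 254·52 + 281·(-47) = 1.
Times 2100: 254·109200 + 281·(-98700) = 2100, so (109200, -98700) solves it.
Subtracting 388·281 from p and adding 388·254 to q gives the tidier solution (172, -148).
Check: 254·172 + 281·(-148) = 43688 − 41588 = 2100. ✓

p = 172, q = -148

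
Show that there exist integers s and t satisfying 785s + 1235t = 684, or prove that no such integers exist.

Any value of 785s + 1235t is a multiple of gcd(785, 1235) = 5.
But 684 is not a multiple of 5 (it leaves remainder 4).
Hence no integers s, t satisfy the equation.

No such integers exist.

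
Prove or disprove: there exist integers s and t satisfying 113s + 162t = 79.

113 and 162 are coprime, so 113s + 162t ranges over all of ℤ.
Euclidean algorithm: 162 = 1·113 + 49, 113 = 2·49 + 15, 49 = 3·15 + 4, 15 = 3·4 + 3, 4 = 1·3 + 1, 3 = 3·1 + 0.
Unwinding: 1 = 4 − 1·3 = 4 − (15 − 3·4) = −15 + 4·4 = −15 + 4·(49 − 3·15) = 4·49 − 13·15 = 4·49 − 13·(113 − 2·49) = −13·113 + 30·49 = −13·113 + 30·(162 − 1·113) = 30·162 − 43·113, i.e. 113·(-43) + 162·30 = 1.
Multiplying through by 79: s = (-43)·79 = -3397, t = 30·79 = 2370 is a solution.
Adding 21·162 to s and subtracting 21·113 from t gives the tidier solution (5, -3).
Indeed 113·5 + 162·(-3) = 565 − 486 = 79.

s = 5, t = -3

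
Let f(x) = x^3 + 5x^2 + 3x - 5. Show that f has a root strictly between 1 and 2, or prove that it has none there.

The endpoint values f(1) = 4 and f(2) = 29 are both positive. Claim: f(x) > 0 for every x in (1, 2).
Shift to the endpoint 1: with x = 1 + u (0 < u < 1), one computes f(1 + u) = u^3 + 8u^2 + 16u + 4.
All 4 nonzero coefficients of this polynomial in u are positive; hence for u > 0 the value is a sum of positive terms (the constant 4 among them).
So f is strictly positive on (1, 2); no root exists in the interval.

No such root exists.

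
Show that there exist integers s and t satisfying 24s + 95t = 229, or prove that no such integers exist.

Since gcd(24, 95) = 1, every integer is an integer combination of 24 and 95.
Run the Euclidean algorithm on 95 and 24: 95 = 3·24 + 23, 24 = 1·23 + 1, 23 = 23·1 + 0.
Working back up the chain: 1 = 24 − 1·23 = 24 − (95 − 3·24) = −95 + 4·24. So 24·4 + 95·(-1) = 1.
Times 229: 24·916 + 95·(-229) = 229, so (916, -229) solves it.
Subtracting 9·95 from s and adding 9·24 to t gives the tidier solution (61, -13).
Check: 24·61 + 95·(-13) = 1464 − 1235 = 229. ✓

s = 61, t = -13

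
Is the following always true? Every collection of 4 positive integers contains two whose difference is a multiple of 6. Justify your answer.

No, the set {7, 8, 9, 10} is a counterexample.

Take the 4 consecutive integers 7, 8, 9, 10: their residues mod 6 are all distinct because 4 ≤ 6.
No two share a residue, so no pair has difference divisible by 6; the claim fails for this set.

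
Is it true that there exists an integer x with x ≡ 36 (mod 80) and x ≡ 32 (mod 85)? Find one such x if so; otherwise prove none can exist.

gcd(80, 85) = 5. If x ≡ 36 (mod 80) and x ≡ 32 (mod 85), then x ≡ 36 (mod 5) and x ≡ 32 (mod 5).
But 36 mod 5 = 1 while 32 mod 5 = 2, a contradiction.
Hence the system has no solution.

No such integer exists.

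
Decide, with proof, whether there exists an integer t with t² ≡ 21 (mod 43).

t = 8 works: 8² = 64, and 64 − 21 = 43 = 1·43.

t = 8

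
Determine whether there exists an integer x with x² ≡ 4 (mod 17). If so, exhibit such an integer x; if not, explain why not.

x = 15

Take x = 15. Then 15² = 225 = 13·17 + 4, so 15² ≡ 4 (mod 17).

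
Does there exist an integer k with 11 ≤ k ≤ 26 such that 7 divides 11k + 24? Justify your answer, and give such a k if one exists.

k = 15

At k = 15 we get 11·15 + 24 = 189, and 189 = 7·27.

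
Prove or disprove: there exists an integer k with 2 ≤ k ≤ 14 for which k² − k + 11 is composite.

k = 12

At k = 12: 12² − 12 + 11 = 143 = 11·13, which is composite.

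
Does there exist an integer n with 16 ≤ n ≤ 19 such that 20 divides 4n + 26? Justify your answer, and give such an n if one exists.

For n = 16, 17, 18, 19 the values of 4n + 26 modulo 20 are 10, 14, 18, 2 respectively.
None is 0, so 20 never divides 4n + 26 on this range.

There is no such integer n in that range.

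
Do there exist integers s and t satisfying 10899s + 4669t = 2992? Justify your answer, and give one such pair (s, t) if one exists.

No such integers exist.

gcd(10899, 4669) = 7, so every integer of the form 10899s + 4669t is a multiple of 7.
But 2992 = 7·427 + 3, so 7 ∤ 2992.
Hence no integers s, t satisfy the equation.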